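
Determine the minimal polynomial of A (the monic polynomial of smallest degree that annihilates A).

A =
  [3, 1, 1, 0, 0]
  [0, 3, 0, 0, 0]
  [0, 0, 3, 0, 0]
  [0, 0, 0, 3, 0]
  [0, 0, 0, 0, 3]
x^2 - 6*x + 9

The characteristic polynomial is χ_A(x) = (x - 3)^5, so the eigenvalues are known. The minimal polynomial is
  m_A(x) = Π_λ (x − λ)^{k_λ}
where k_λ is the size of the *largest* Jordan block for λ (equivalently, the smallest k with (A − λI)^k v = 0 for every generalised eigenvector v of λ).

  λ = 3: largest Jordan block has size 2, contributing (x − 3)^2

So m_A(x) = (x - 3)^2 = x^2 - 6*x + 9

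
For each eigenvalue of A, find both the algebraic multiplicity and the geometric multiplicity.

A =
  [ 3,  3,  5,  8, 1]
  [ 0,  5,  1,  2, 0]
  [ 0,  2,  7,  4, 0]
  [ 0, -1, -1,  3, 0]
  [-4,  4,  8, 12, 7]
λ = 5: alg = 5, geom = 2

Step 1 — factor the characteristic polynomial to read off the algebraic multiplicities:
  χ_A(x) = (x - 5)^5

Step 2 — compute geometric multiplicities via the rank-nullity identity g(λ) = n − rank(A − λI):
  rank(A − (5)·I) = 3, so dim ker(A − (5)·I) = n − 3 = 2

Summary:
  λ = 5: algebraic multiplicity = 5, geometric multiplicity = 2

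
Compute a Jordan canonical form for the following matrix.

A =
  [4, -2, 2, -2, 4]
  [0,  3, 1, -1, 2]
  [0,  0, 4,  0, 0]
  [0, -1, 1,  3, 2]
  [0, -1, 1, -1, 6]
J_2(4) ⊕ J_1(4) ⊕ J_1(4) ⊕ J_1(4)

The characteristic polynomial is
  det(x·I − A) = x^5 - 20*x^4 + 160*x^3 - 640*x^2 + 1280*x - 1024 = (x - 4)^5

Eigenvalues and multiplicities (the geometric multiplicity of λ is n − rank(A − λI), which equals the number of Jordan blocks for λ):
  λ = 4: algebraic multiplicity = 5, geometric multiplicity = 4

Determining the block sizes for each eigenvalue:
  λ = 4: 4 blocks summing to 5 forces exactly one block of size 2 and the rest size 1 → block sizes [2, 1, 1, 1]

Assembling the blocks gives a Jordan form
J =
  [4, 1, 0, 0, 0]
  [0, 4, 0, 0, 0]
  [0, 0, 4, 0, 0]
  [0, 0, 0, 4, 0]
  [0, 0, 0, 0, 4]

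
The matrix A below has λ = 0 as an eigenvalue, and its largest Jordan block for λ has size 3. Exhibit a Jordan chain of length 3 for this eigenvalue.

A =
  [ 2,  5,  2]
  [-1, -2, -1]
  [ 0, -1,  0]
A Jordan chain for λ = 0 of length 3:
v_1 = (-1, 0, 1)ᵀ
v_2 = (2, -1, 0)ᵀ
v_3 = (1, 0, 0)ᵀ

Let N = A − (0)·I. We want v_3 with N^3 v_3 = 0 but N^2 v_3 ≠ 0; then v_{j-1} := N · v_j for j = 3, …, 2.

Pick v_3 = (1, 0, 0)ᵀ.
Then v_2 = N · v_3 = (2, -1, 0)ᵀ.
Then v_1 = N · v_2 = (-1, 0, 1)ᵀ.

Sanity check: (A − (0)·I) v_1 = (0, 0, 0)ᵀ = 0. ✓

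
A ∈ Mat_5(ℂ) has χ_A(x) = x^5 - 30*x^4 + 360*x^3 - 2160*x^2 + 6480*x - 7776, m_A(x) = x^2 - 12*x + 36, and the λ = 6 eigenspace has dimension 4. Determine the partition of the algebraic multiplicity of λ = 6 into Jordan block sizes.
Block sizes for λ = 6: [2, 1, 1, 1]

Step 1 — from the characteristic polynomial, algebraic multiplicity of λ = 6 is 5. From dim ker(A − (6)·I) = 4, there are exactly 4 Jordan blocks for λ = 6.
Step 2 — from the minimal polynomial, the factor (x − 6)^2 tells us the largest block for λ = 6 has size 2.
Step 3 — with total size 5, 4 blocks, and largest block 2, the block sizes (in nonincreasing order) are [2, 1, 1, 1].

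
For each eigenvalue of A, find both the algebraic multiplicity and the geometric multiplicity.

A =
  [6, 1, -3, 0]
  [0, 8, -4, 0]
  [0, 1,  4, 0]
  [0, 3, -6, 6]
λ = 6: alg = 4, geom = 2

Step 1 — factor the characteristic polynomial to read off the algebraic multiplicities:
  χ_A(x) = (x - 6)^4

Step 2 — compute geometric multiplicities via the rank-nullity identity g(λ) = n − rank(A − λI):
  rank(A − (6)·I) = 2, so dim ker(A − (6)·I) = n − 2 = 2

Summary:
  λ = 6: algebraic multiplicity = 4, geometric multiplicity = 2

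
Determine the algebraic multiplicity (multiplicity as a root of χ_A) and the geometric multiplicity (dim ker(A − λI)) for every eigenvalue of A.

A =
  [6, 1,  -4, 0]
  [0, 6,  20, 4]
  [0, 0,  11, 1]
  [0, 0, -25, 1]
λ = 6: alg = 4, geom = 2

Step 1 — factor the characteristic polynomial to read off the algebraic multiplicities:
  χ_A(x) = (x - 6)^4

Step 2 — compute geometric multiplicities via the rank-nullity identity g(λ) = n − rank(A − λI):
  rank(A − (6)·I) = 2, so dim ker(A − (6)·I) = n − 2 = 2

Summary:
  λ = 6: algebraic multiplicity = 4, geometric multiplicity = 2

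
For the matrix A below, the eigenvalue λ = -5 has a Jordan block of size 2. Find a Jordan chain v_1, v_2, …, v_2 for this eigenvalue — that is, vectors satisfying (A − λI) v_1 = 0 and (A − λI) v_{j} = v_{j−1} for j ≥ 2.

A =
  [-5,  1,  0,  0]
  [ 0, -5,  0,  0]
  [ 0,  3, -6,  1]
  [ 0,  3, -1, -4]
A Jordan chain for λ = -5 of length 2:
v_1 = (1, 0, 3, 3)ᵀ
v_2 = (0, 1, 0, 0)ᵀ

Let N = A − (-5)·I. We want v_2 with N^2 v_2 = 0 but N^1 v_2 ≠ 0; then v_{j-1} := N · v_j for j = 2, …, 2.

Pick v_2 = (0, 1, 0, 0)ᵀ.
Then v_1 = N · v_2 = (1, 0, 3, 3)ᵀ.

Sanity check: (A − (-5)·I) v_1 = (0, 0, 0, 0)ᵀ = 0. ✓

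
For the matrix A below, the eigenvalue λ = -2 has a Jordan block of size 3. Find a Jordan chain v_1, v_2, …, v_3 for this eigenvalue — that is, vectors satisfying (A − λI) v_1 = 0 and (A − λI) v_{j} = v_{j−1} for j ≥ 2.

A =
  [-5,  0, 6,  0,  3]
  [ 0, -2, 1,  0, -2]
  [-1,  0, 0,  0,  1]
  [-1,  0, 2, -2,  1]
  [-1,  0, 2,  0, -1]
A Jordan chain for λ = -2 of length 3:
v_1 = (0, 1, 0, 0, 0)ᵀ
v_2 = (-3, 0, -1, -1, -1)ᵀ
v_3 = (1, 0, 0, 0, 0)ᵀ

Let N = A − (-2)·I. We want v_3 with N^3 v_3 = 0 but N^2 v_3 ≠ 0; then v_{j-1} := N · v_j for j = 3, …, 2.

Pick v_3 = (1, 0, 0, 0, 0)ᵀ.
Then v_2 = N · v_3 = (-3, 0, -1, -1, -1)ᵀ.
Then v_1 = N · v_2 = (0, 1, 0, 0, 0)ᵀ.

Sanity check: (A − (-2)·I) v_1 = (0, 0, 0, 0, 0)ᵀ = 0. ✓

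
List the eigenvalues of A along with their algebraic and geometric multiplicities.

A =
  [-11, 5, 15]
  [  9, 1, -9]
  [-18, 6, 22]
λ = 4: alg = 3, geom = 2

Step 1 — factor the characteristic polynomial to read off the algebraic multiplicities:
  χ_A(x) = (x - 4)^3

Step 2 — compute geometric multiplicities via the rank-nullity identity g(λ) = n − rank(A − λI):
  rank(A − (4)·I) = 1, so dim ker(A − (4)·I) = n − 1 = 2

Summary:
  λ = 4: algebraic multiplicity = 3, geometric multiplicity = 2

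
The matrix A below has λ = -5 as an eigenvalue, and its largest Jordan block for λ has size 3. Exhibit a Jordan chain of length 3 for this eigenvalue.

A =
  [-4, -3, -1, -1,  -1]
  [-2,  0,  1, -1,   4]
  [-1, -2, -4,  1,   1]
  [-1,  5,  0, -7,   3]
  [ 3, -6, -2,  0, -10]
A Jordan chain for λ = -5 of length 3:
v_1 = (6, 0, 4, 0, 2)ᵀ
v_2 = (1, -2, -1, -1, 3)ᵀ
v_3 = (1, 0, 0, 0, 0)ᵀ

Let N = A − (-5)·I. We want v_3 with N^3 v_3 = 0 but N^2 v_3 ≠ 0; then v_{j-1} := N · v_j for j = 3, …, 2.

Pick v_3 = (1, 0, 0, 0, 0)ᵀ.
Then v_2 = N · v_3 = (1, -2, -1, -1, 3)ᵀ.
Then v_1 = N · v_2 = (6, 0, 4, 0, 2)ᵀ.

Sanity check: (A − (-5)·I) v_1 = (0, 0, 0, 0, 0)ᵀ = 0. ✓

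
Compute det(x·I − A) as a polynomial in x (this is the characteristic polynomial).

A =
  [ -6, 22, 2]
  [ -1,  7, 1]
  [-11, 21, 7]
x^3 - 8*x^2 - 12*x + 144

Expanding det(x·I − A) (e.g. by cofactor expansion or by noting that A is similar to its Jordan form J, which has the same characteristic polynomial as A) gives
  χ_A(x) = x^3 - 8*x^2 - 12*x + 144
which factors as (x - 6)^2*(x + 4). The eigenvalues (with algebraic multiplicities) are λ = -4 with multiplicity 1, λ = 6 with multiplicity 2.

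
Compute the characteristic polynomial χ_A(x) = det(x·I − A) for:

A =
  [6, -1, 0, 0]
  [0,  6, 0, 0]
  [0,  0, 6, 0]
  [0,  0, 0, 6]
x^4 - 24*x^3 + 216*x^2 - 864*x + 1296

Expanding det(x·I − A) (e.g. by cofactor expansion or by noting that A is similar to its Jordan form J, which has the same characteristic polynomial as A) gives
  χ_A(x) = x^4 - 24*x^3 + 216*x^2 - 864*x + 1296
which factors as (x - 6)^4. The eigenvalues (with algebraic multiplicities) are λ = 6 with multiplicity 4.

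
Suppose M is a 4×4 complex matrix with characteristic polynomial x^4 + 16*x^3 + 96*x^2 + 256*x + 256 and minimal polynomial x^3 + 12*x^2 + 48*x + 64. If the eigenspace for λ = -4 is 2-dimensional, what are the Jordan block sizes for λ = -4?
Block sizes for λ = -4: [3, 1]

Step 1 — from the characteristic polynomial, algebraic multiplicity of λ = -4 is 4. From dim ker(M − (-4)·I) = 2, there are exactly 2 Jordan blocks for λ = -4.
Step 2 — from the minimal polynomial, the factor (x + 4)^3 tells us the largest block for λ = -4 has size 3.
Step 3 — with total size 4, 2 blocks, and largest block 3, the block sizes (in nonincreasing order) are [3, 1].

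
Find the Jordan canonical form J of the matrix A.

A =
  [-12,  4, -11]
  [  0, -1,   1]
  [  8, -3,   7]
J_3(-2)

The characteristic polynomial is
  det(x·I − A) = x^3 + 6*x^2 + 12*x + 8 = (x + 2)^3

Eigenvalues and multiplicities (the geometric multiplicity of λ is n − rank(A − λI), which equals the number of Jordan blocks for λ):
  λ = -2: algebraic multiplicity = 3, geometric multiplicity = 1

Determining the block sizes for each eigenvalue:
  λ = -2: one block (gm = 1), so the single block has size am = 3 → block sizes [3]

Assembling the blocks gives a Jordan form
J =
  [-2,  1,  0]
  [ 0, -2,  1]
  [ 0,  0, -2]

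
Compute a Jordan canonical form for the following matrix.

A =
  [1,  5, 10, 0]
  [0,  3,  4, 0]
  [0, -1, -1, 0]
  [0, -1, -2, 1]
J_2(1) ⊕ J_1(1) ⊕ J_1(1)

The characteristic polynomial is
  det(x·I − A) = x^4 - 4*x^3 + 6*x^2 - 4*x + 1 = (x - 1)^4

Eigenvalues and multiplicities (the geometric multiplicity of λ is n − rank(A − λI), which equals the number of Jordan blocks for λ):
  λ = 1: algebraic multiplicity = 4, geometric multiplicity = 3

Determining the block sizes for each eigenvalue:
  λ = 1: 3 blocks summing to 4 forces exactly one block of size 2 and the rest size 1 → block sizes [2, 1, 1]

Assembling the blocks gives a Jordan form
J =
  [1, 1, 0, 0]
  [0, 1, 0, 0]
  [0, 0, 1, 0]
  [0, 0, 0, 1]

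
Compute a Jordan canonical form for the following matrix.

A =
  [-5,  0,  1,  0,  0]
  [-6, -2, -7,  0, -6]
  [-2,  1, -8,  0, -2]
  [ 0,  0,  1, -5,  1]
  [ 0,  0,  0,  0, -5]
J_3(-5) ⊕ J_2(-5)

The characteristic polynomial is
  det(x·I − A) = x^5 + 25*x^4 + 250*x^3 + 1250*x^2 + 3125*x + 3125 = (x + 5)^5

Eigenvalues and multiplicities (the geometric multiplicity of λ is n − rank(A − λI), which equals the number of Jordan blocks for λ):
  λ = -5: algebraic multiplicity = 5, geometric multiplicity = 2

Determining the block sizes for each eigenvalue:
  λ = -5: with am = 5 and gm = 2, the partition is not yet determined (e.g. several partitions of 5 into 2 parts exist). Let N = A − (-5)·I. Computing rank(N^1) = 3, rank(N^2) = 1, rank(N^3) = 0; the number of blocks of size ≥ j is rank(N^{j−1}) − rank(N^j), giving [2, 2, 1]. So we have 1 block(s) of size 3, 1 block(s) of size 2 → block sizes [3, 2]

Assembling the blocks gives a Jordan form
J =
  [-5,  1,  0,  0,  0]
  [ 0, -5,  1,  0,  0]
  [ 0,  0, -5,  0,  0]
  [ 0,  0,  0, -5,  1]
  [ 0,  0,  0,  0, -5]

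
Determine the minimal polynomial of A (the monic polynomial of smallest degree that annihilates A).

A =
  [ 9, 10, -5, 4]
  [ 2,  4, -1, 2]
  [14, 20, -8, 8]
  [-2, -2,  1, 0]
x^3 - 3*x^2 + 4

The characteristic polynomial is χ_A(x) = (x - 2)^3*(x + 1), so the eigenvalues are known. The minimal polynomial is
  m_A(x) = Π_λ (x − λ)^{k_λ}
where k_λ is the size of the *largest* Jordan block for λ (equivalently, the smallest k with (A − λI)^k v = 0 for every generalised eigenvector v of λ).

  λ = -1: largest Jordan block has size 1, contributing (x + 1)
  λ = 2: largest Jordan block has size 2, contributing (x − 2)^2

So m_A(x) = (x - 2)^2*(x + 1) = x^3 - 3*x^2 + 4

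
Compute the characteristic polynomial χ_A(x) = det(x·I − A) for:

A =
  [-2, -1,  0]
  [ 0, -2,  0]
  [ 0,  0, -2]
x^3 + 6*x^2 + 12*x + 8

Expanding det(x·I − A) (e.g. by cofactor expansion or by noting that A is similar to its Jordan form J, which has the same characteristic polynomial as A) gives
  χ_A(x) = x^3 + 6*x^2 + 12*x + 8
which factors as (x + 2)^3. The eigenvalues (with algebraic multiplicities) are λ = -2 with multiplicity 3.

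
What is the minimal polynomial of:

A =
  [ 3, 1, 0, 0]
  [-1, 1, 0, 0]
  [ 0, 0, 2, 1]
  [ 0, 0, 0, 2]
x^2 - 4*x + 4

The characteristic polynomial is χ_A(x) = (x - 2)^4, so the eigenvalues are known. The minimal polynomial is
  m_A(x) = Π_λ (x − λ)^{k_λ}
where k_λ is the size of the *largest* Jordan block for λ (equivalently, the smallest k with (A − λI)^k v = 0 for every generalised eigenvector v of λ).

  λ = 2: largest Jordan block has size 2, contributing (x − 2)^2

So m_A(x) = (x - 2)^2 = x^2 - 4*x + 4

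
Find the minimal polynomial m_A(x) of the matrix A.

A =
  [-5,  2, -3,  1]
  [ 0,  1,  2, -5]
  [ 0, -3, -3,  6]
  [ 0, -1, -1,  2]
x^4 + 5*x^3

The characteristic polynomial is χ_A(x) = x^3*(x + 5), so the eigenvalues are known. The minimal polynomial is
  m_A(x) = Π_λ (x − λ)^{k_λ}
where k_λ is the size of the *largest* Jordan block for λ (equivalently, the smallest k with (A − λI)^k v = 0 for every generalised eigenvector v of λ).

  λ = -5: largest Jordan block has size 1, contributing (x + 5)
  λ = 0: largest Jordan block has size 3, contributing (x − 0)^3

So m_A(x) = x^3*(x + 5) = x^4 + 5*x^3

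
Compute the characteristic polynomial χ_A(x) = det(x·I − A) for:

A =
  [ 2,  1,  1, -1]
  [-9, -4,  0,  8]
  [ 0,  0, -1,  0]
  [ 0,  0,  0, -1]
x^4 + 4*x^3 + 6*x^2 + 4*x + 1

Expanding det(x·I − A) (e.g. by cofactor expansion or by noting that A is similar to its Jordan form J, which has the same characteristic polynomial as A) gives
  χ_A(x) = x^4 + 4*x^3 + 6*x^2 + 4*x + 1
which factors as (x + 1)^4. The eigenvalues (with algebraic multiplicities) are λ = -1 with multiplicity 4.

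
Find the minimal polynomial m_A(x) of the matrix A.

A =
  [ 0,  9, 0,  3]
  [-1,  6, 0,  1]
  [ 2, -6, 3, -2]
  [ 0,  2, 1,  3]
x^3 - 9*x^2 + 27*x - 27

The characteristic polynomial is χ_A(x) = (x - 3)^4, so the eigenvalues are known. The minimal polynomial is
  m_A(x) = Π_λ (x − λ)^{k_λ}
where k_λ is the size of the *largest* Jordan block for λ (equivalently, the smallest k with (A − λI)^k v = 0 for every generalised eigenvector v of λ).

  λ = 3: largest Jordan block has size 3, contributing (x − 3)^3

So m_A(x) = (x - 3)^3 = x^3 - 9*x^2 + 27*x - 27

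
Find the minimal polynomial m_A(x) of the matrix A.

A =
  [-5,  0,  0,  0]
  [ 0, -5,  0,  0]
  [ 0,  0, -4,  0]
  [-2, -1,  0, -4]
x^2 + 9*x + 20

The characteristic polynomial is χ_A(x) = (x + 4)^2*(x + 5)^2, so the eigenvalues are known. The minimal polynomial is
  m_A(x) = Π_λ (x − λ)^{k_λ}
where k_λ is the size of the *largest* Jordan block for λ (equivalently, the smallest k with (A − λI)^k v = 0 for every generalised eigenvector v of λ).

  λ = -5: largest Jordan block has size 1, contributing (x + 5)
  λ = -4: largest Jordan block has size 1, contributing (x + 4)

So m_A(x) = (x + 4)*(x + 5) = x^2 + 9*x + 20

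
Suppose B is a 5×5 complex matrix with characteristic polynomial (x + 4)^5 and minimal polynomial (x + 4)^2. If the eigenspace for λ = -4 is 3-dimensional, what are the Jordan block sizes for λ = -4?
Block sizes for λ = -4: [2, 2, 1]

Step 1 — from the characteristic polynomial, algebraic multiplicity of λ = -4 is 5. From dim ker(B − (-4)·I) = 3, there are exactly 3 Jordan blocks for λ = -4.
Step 2 — from the minimal polynomial, the factor (x + 4)^2 tells us the largest block for λ = -4 has size 2.
Step 3 — with total size 5, 3 blocks, and largest block 2, the block sizes (in nonincreasing order) are [2, 2, 1].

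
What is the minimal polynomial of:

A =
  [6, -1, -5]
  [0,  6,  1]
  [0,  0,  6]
x^3 - 18*x^2 + 108*x - 216

The characteristic polynomial is χ_A(x) = (x - 6)^3, so the eigenvalues are known. The minimal polynomial is
  m_A(x) = Π_λ (x − λ)^{k_λ}
where k_λ is the size of the *largest* Jordan block for λ (equivalently, the smallest k with (A − λI)^k v = 0 for every generalised eigenvector v of λ).

  λ = 6: largest Jordan block has size 3, contributing (x − 6)^3

So m_A(x) = (x - 6)^3 = x^3 - 18*x^2 + 108*x - 216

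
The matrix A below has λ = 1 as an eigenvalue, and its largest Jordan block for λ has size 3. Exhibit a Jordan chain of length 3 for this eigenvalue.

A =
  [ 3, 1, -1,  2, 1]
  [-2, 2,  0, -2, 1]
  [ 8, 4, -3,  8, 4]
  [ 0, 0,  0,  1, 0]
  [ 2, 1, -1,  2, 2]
A Jordan chain for λ = 1 of length 3:
v_1 = (-4, -4, -16, 0, -4)ᵀ
v_2 = (2, -2, 8, 0, 2)ᵀ
v_3 = (1, 0, 0, 0, 0)ᵀ

Let N = A − (1)·I. We want v_3 with N^3 v_3 = 0 but N^2 v_3 ≠ 0; then v_{j-1} := N · v_j for j = 3, …, 2.

Pick v_3 = (1, 0, 0, 0, 0)ᵀ.
Then v_2 = N · v_3 = (2, -2, 8, 0, 2)ᵀ.
Then v_1 = N · v_2 = (-4, -4, -16, 0, -4)ᵀ.

Sanity check: (A − (1)·I) v_1 = (0, 0, 0, 0, 0)ᵀ = 0. ✓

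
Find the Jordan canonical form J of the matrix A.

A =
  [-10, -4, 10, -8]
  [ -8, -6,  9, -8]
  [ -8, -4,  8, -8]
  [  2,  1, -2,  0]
J_3(-2) ⊕ J_1(-2)

The characteristic polynomial is
  det(x·I − A) = x^4 + 8*x^3 + 24*x^2 + 32*x + 16 = (x + 2)^4

Eigenvalues and multiplicities (the geometric multiplicity of λ is n − rank(A − λI), which equals the number of Jordan blocks for λ):
  λ = -2: algebraic multiplicity = 4, geometric multiplicity = 2

Determining the block sizes for each eigenvalue:
  λ = -2: with am = 4 and gm = 2, the partition is not yet determined (e.g. several partitions of 4 into 2 parts exist). Let N = A − (-2)·I. Computing rank(N^1) = 2, rank(N^2) = 1, rank(N^3) = 0; the number of blocks of size ≥ j is rank(N^{j−1}) − rank(N^j), giving [2, 1, 1]. So we have 1 block(s) of size 3, 1 block(s) of size 1 → block sizes [3, 1]

Assembling the blocks gives a Jordan form
J =
  [-2,  1,  0,  0]
  [ 0, -2,  1,  0]
  [ 0,  0, -2,  0]
  [ 0,  0,  0, -2]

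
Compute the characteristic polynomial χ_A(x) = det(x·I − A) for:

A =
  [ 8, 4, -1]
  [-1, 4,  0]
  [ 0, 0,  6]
x^3 - 18*x^2 + 108*x - 216

Expanding det(x·I − A) (e.g. by cofactor expansion or by noting that A is similar to its Jordan form J, which has the same characteristic polynomial as A) gives
  χ_A(x) = x^3 - 18*x^2 + 108*x - 216
which factors as (x - 6)^3. The eigenvalues (with algebraic multiplicities) are λ = 6 with multiplicity 3.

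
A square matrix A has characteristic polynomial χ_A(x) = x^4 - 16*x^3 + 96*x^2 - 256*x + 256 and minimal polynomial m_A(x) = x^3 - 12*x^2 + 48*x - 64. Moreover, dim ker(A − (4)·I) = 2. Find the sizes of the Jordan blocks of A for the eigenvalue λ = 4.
Block sizes for λ = 4: [3, 1]

Step 1 — from the characteristic polynomial, algebraic multiplicity of λ = 4 is 4. From dim ker(A − (4)·I) = 2, there are exactly 2 Jordan blocks for λ = 4.
Step 2 — from the minimal polynomial, the factor (x − 4)^3 tells us the largest block for λ = 4 has size 3.
Step 3 — with total size 4, 2 blocks, and largest block 3, the block sizes (in nonincreasing order) are [3, 1].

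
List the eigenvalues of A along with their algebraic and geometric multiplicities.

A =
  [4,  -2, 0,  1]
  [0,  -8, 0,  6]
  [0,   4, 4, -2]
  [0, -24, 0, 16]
λ = 4: alg = 4, geom = 3

Step 1 — factor the characteristic polynomial to read off the algebraic multiplicities:
  χ_A(x) = (x - 4)^4

Step 2 — compute geometric multiplicities via the rank-nullity identity g(λ) = n − rank(A − λI):
  rank(A − (4)·I) = 1, so dim ker(A − (4)·I) = n − 1 = 3

Summary:
  λ = 4: algebraic multiplicity = 4, geometric multiplicity = 3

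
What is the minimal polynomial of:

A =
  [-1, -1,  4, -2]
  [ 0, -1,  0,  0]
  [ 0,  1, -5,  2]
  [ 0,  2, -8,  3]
x^2 + 2*x + 1

The characteristic polynomial is χ_A(x) = (x + 1)^4, so the eigenvalues are known. The minimal polynomial is
  m_A(x) = Π_λ (x − λ)^{k_λ}
where k_λ is the size of the *largest* Jordan block for λ (equivalently, the smallest k with (A − λI)^k v = 0 for every generalised eigenvector v of λ).

  λ = -1: largest Jordan block has size 2, contributing (x + 1)^2

So m_A(x) = (x + 1)^2 = x^2 + 2*x + 1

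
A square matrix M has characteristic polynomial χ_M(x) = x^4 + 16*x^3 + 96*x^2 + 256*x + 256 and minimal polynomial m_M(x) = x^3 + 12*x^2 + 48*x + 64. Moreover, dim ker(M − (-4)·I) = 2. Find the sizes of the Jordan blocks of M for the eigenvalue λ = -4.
Block sizes for λ = -4: [3, 1]

Step 1 — from the characteristic polynomial, algebraic multiplicity of λ = -4 is 4. From dim ker(M − (-4)·I) = 2, there are exactly 2 Jordan blocks for λ = -4.
Step 2 — from the minimal polynomial, the factor (x + 4)^3 tells us the largest block for λ = -4 has size 3.
Step 3 — with total size 4, 2 blocks, and largest block 3, the block sizes (in nonincreasing order) are [3, 1].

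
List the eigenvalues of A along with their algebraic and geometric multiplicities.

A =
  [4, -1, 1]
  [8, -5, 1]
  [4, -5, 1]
λ = -4: alg = 1, geom = 1; λ = 2: alg = 2, geom = 1

Step 1 — factor the characteristic polynomial to read off the algebraic multiplicities:
  χ_A(x) = (x - 2)^2*(x + 4)

Step 2 — compute geometric multiplicities via the rank-nullity identity g(λ) = n − rank(A − λI):
  rank(A − (-4)·I) = 2, so dim ker(A − (-4)·I) = n − 2 = 1
  rank(A − (2)·I) = 2, so dim ker(A − (2)·I) = n − 2 = 1

Summary:
  λ = -4: algebraic multiplicity = 1, geometric multiplicity = 1
  λ = 2: algebraic multiplicity = 2, geometric multiplicity = 1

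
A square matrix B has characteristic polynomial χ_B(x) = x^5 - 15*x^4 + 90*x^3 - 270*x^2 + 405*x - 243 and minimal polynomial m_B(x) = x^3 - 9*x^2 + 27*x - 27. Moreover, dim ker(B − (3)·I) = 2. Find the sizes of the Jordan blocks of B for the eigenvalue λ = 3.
Block sizes for λ = 3: [3, 2]

Step 1 — from the characteristic polynomial, algebraic multiplicity of λ = 3 is 5. From dim ker(B − (3)·I) = 2, there are exactly 2 Jordan blocks for λ = 3.
Step 2 — from the minimal polynomial, the factor (x − 3)^3 tells us the largest block for λ = 3 has size 3.
Step 3 — with total size 5, 2 blocks, and largest block 3, the block sizes (in nonincreasing order) are [3, 2].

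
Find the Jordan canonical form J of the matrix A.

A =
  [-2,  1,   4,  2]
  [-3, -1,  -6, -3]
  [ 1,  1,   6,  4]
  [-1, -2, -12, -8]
J_1(-2) ⊕ J_3(-1)

The characteristic polynomial is
  det(x·I − A) = x^4 + 5*x^3 + 9*x^2 + 7*x + 2 = (x + 1)^3*(x + 2)

Eigenvalues and multiplicities (the geometric multiplicity of λ is n − rank(A − λI), which equals the number of Jordan blocks for λ):
  λ = -2: algebraic multiplicity = 1, geometric multiplicity = 1
  λ = -1: algebraic multiplicity = 3, geometric multiplicity = 1

Determining the block sizes for each eigenvalue:
  λ = -2: one block (gm = 1), so the single block has size am = 1 → block sizes [1]
  λ = -1: one block (gm = 1), so the single block has size am = 3 → block sizes [3]

Assembling the blocks gives a Jordan form
J =
  [-2,  0,  0,  0]
  [ 0, -1,  1,  0]
  [ 0,  0, -1,  1]
  [ 0,  0,  0, -1]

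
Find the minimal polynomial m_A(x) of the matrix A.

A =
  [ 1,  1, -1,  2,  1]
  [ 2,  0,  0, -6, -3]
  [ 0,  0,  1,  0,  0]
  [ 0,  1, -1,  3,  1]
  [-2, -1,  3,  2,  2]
x^4 - 6*x^3 + 12*x^2 - 10*x + 3

The characteristic polynomial is χ_A(x) = (x - 3)*(x - 1)^4, so the eigenvalues are known. The minimal polynomial is
  m_A(x) = Π_λ (x − λ)^{k_λ}
where k_λ is the size of the *largest* Jordan block for λ (equivalently, the smallest k with (A − λI)^k v = 0 for every generalised eigenvector v of λ).

  λ = 1: largest Jordan block has size 3, contributing (x − 1)^3
  λ = 3: largest Jordan block has size 1, contributing (x − 3)

So m_A(x) = (x - 3)*(x - 1)^3 = x^4 - 6*x^3 + 12*x^2 - 10*x + 3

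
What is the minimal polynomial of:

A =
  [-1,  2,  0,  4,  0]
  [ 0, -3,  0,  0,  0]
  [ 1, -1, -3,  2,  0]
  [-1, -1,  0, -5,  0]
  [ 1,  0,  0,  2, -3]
x^2 + 6*x + 9

The characteristic polynomial is χ_A(x) = (x + 3)^5, so the eigenvalues are known. The minimal polynomial is
  m_A(x) = Π_λ (x − λ)^{k_λ}
where k_λ is the size of the *largest* Jordan block for λ (equivalently, the smallest k with (A − λI)^k v = 0 for every generalised eigenvector v of λ).

  λ = -3: largest Jordan block has size 2, contributing (x + 3)^2

So m_A(x) = (x + 3)^2 = x^2 + 6*x + 9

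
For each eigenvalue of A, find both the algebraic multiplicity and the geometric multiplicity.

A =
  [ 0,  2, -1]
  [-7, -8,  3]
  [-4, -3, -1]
λ = -3: alg = 3, geom = 1

Step 1 — factor the characteristic polynomial to read off the algebraic multiplicities:
  χ_A(x) = (x + 3)^3

Step 2 — compute geometric multiplicities via the rank-nullity identity g(λ) = n − rank(A − λI):
  rank(A − (-3)·I) = 2, so dim ker(A − (-3)·I) = n − 2 = 1

Summary:
  λ = -3: algebraic multiplicity = 3, geometric multiplicity = 1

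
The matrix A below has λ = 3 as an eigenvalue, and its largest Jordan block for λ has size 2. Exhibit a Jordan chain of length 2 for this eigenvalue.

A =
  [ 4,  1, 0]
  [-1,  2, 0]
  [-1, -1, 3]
A Jordan chain for λ = 3 of length 2:
v_1 = (1, -1, -1)ᵀ
v_2 = (1, 0, 0)ᵀ

Let N = A − (3)·I. We want v_2 with N^2 v_2 = 0 but N^1 v_2 ≠ 0; then v_{j-1} := N · v_j for j = 2, …, 2.

Pick v_2 = (1, 0, 0)ᵀ.
Then v_1 = N · v_2 = (1, -1, -1)ᵀ.

Sanity check: (A − (3)·I) v_1 = (0, 0, 0)ᵀ = 0. ✓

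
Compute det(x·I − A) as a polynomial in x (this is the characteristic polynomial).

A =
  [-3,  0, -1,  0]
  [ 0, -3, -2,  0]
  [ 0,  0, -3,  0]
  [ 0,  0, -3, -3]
x^4 + 12*x^3 + 54*x^2 + 108*x + 81

Expanding det(x·I − A) (e.g. by cofactor expansion or by noting that A is similar to its Jordan form J, which has the same characteristic polynomial as A) gives
  χ_A(x) = x^4 + 12*x^3 + 54*x^2 + 108*x + 81
which factors as (x + 3)^4. The eigenvalues (with algebraic multiplicities) are λ = -3 with multiplicity 4.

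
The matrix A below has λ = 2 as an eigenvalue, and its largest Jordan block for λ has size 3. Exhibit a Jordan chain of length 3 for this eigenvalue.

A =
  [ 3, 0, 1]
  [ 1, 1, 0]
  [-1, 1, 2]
A Jordan chain for λ = 2 of length 3:
v_1 = (1, 1, -1)ᵀ
v_2 = (0, -1, 1)ᵀ
v_3 = (0, 1, 0)ᵀ

Let N = A − (2)·I. We want v_3 with N^3 v_3 = 0 but N^2 v_3 ≠ 0; then v_{j-1} := N · v_j for j = 3, …, 2.

Pick v_3 = (0, 1, 0)ᵀ.
Then v_2 = N · v_3 = (0, -1, 1)ᵀ.
Then v_1 = N · v_2 = (1, 1, -1)ᵀ.

Sanity check: (A − (2)·I) v_1 = (0, 0, 0)ᵀ = 0. ✓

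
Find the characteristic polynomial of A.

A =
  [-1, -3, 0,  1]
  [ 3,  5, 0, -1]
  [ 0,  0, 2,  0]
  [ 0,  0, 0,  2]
x^4 - 8*x^3 + 24*x^2 - 32*x + 16

Expanding det(x·I − A) (e.g. by cofactor expansion or by noting that A is similar to its Jordan form J, which has the same characteristic polynomial as A) gives
  χ_A(x) = x^4 - 8*x^3 + 24*x^2 - 32*x + 16
which factors as (x - 2)^4. The eigenvalues (with algebraic multiplicities) are λ = 2 with multiplicity 4.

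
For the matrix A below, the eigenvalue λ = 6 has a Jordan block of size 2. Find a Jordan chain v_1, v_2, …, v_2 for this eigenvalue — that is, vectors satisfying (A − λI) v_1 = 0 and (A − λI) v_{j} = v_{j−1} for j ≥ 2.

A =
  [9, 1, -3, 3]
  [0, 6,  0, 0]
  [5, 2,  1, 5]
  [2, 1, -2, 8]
A Jordan chain for λ = 6 of length 2:
v_1 = (3, 0, 5, 2)ᵀ
v_2 = (1, 0, 0, 0)ᵀ

Let N = A − (6)·I. We want v_2 with N^2 v_2 = 0 but N^1 v_2 ≠ 0; then v_{j-1} := N · v_j for j = 2, …, 2.

Pick v_2 = (1, 0, 0, 0)ᵀ.
Then v_1 = N · v_2 = (3, 0, 5, 2)ᵀ.

Sanity check: (A − (6)·I) v_1 = (0, 0, 0, 0)ᵀ = 0. ✓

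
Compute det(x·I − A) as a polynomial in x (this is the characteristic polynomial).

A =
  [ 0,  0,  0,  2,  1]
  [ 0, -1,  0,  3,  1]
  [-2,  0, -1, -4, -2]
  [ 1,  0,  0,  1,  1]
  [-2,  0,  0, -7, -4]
x^5 + 5*x^4 + 10*x^3 + 10*x^2 + 5*x + 1

Expanding det(x·I − A) (e.g. by cofactor expansion or by noting that A is similar to its Jordan form J, which has the same characteristic polynomial as A) gives
  χ_A(x) = x^5 + 5*x^4 + 10*x^3 + 10*x^2 + 5*x + 1
which factors as (x + 1)^5. The eigenvalues (with algebraic multiplicities) are λ = -1 with multiplicity 5.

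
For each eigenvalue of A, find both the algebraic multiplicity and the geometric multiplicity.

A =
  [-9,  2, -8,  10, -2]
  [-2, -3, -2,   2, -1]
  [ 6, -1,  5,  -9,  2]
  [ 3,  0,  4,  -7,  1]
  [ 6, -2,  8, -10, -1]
λ = -3: alg = 5, geom = 2

Step 1 — factor the characteristic polynomial to read off the algebraic multiplicities:
  χ_A(x) = (x + 3)^5

Step 2 — compute geometric multiplicities via the rank-nullity identity g(λ) = n − rank(A − λI):
  rank(A − (-3)·I) = 3, so dim ker(A − (-3)·I) = n − 3 = 2

Summary:
  λ = -3: algebraic multiplicity = 5, geometric multiplicity = 2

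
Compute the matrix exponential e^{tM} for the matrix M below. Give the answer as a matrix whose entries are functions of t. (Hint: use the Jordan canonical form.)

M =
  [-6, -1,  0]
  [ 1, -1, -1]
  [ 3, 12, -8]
e^{tM} =
  [-t*exp(-5*t) + exp(-5*t), -3*t^2*exp(-5*t)/2 - t*exp(-5*t), t^2*exp(-5*t)/2]
  [t*exp(-5*t), 3*t^2*exp(-5*t)/2 + 4*t*exp(-5*t) + exp(-5*t), -t^2*exp(-5*t)/2 - t*exp(-5*t)]
  [3*t*exp(-5*t), 9*t^2*exp(-5*t)/2 + 12*t*exp(-5*t), -3*t^2*exp(-5*t)/2 - 3*t*exp(-5*t) + exp(-5*t)]

Strategy: write M = P · J · P⁻¹ where J is a Jordan canonical form, so e^{tM} = P · e^{tJ} · P⁻¹, and e^{tJ} can be computed block-by-block.

M has Jordan form
J =
  [-5,  1,  0]
  [ 0, -5,  1]
  [ 0,  0, -5]
(up to reordering of blocks).

Per-block formulas:
  For a 3×3 Jordan block J_3(-5): exp(t · J_3(-5)) = e^(-5t)·(I + t·N + (t^2/2)·N^2), where N is the 3×3 nilpotent shift.

After assembling e^{tJ} and conjugating by P, we get:

e^{tM} =
  [-t*exp(-5*t) + exp(-5*t), -3*t^2*exp(-5*t)/2 - t*exp(-5*t), t^2*exp(-5*t)/2]
  [t*exp(-5*t), 3*t^2*exp(-5*t)/2 + 4*t*exp(-5*t) + exp(-5*t), -t^2*exp(-5*t)/2 - t*exp(-5*t)]
  [3*t*exp(-5*t), 9*t^2*exp(-5*t)/2 + 12*t*exp(-5*t), -3*t^2*exp(-5*t)/2 - 3*t*exp(-5*t) + exp(-5*t)]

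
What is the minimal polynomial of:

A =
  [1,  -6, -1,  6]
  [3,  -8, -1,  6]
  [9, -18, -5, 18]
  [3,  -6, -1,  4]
x^2 + 4*x + 4

The characteristic polynomial is χ_A(x) = (x + 2)^4, so the eigenvalues are known. The minimal polynomial is
  m_A(x) = Π_λ (x − λ)^{k_λ}
where k_λ is the size of the *largest* Jordan block for λ (equivalently, the smallest k with (A − λI)^k v = 0 for every generalised eigenvector v of λ).

  λ = -2: largest Jordan block has size 2, contributing (x + 2)^2

So m_A(x) = (x + 2)^2 = x^2 + 4*x + 4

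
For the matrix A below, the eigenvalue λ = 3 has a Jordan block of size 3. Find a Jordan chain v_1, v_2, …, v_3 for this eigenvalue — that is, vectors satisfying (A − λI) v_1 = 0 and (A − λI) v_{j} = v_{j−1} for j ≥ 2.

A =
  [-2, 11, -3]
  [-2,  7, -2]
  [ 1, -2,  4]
A Jordan chain for λ = 3 of length 3:
v_1 = (-5, -2, 1)ᵀ
v_2 = (11, 4, -2)ᵀ
v_3 = (0, 1, 0)ᵀ

Let N = A − (3)·I. We want v_3 with N^3 v_3 = 0 but N^2 v_3 ≠ 0; then v_{j-1} := N · v_j for j = 3, …, 2.

Pick v_3 = (0, 1, 0)ᵀ.
Then v_2 = N · v_3 = (11, 4, -2)ᵀ.
Then v_1 = N · v_2 = (-5, -2, 1)ᵀ.

Sanity check: (A − (3)·I) v_1 = (0, 0, 0)ᵀ = 0. ✓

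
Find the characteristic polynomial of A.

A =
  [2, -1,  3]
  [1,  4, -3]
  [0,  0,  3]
x^3 - 9*x^2 + 27*x - 27

Expanding det(x·I − A) (e.g. by cofactor expansion or by noting that A is similar to its Jordan form J, which has the same characteristic polynomial as A) gives
  χ_A(x) = x^3 - 9*x^2 + 27*x - 27
which factors as (x - 3)^3. The eigenvalues (with algebraic multiplicities) are λ = 3 with multiplicity 3.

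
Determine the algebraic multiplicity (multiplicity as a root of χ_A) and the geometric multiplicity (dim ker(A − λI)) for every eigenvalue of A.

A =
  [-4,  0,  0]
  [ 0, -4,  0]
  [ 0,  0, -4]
λ = -4: alg = 3, geom = 3

Step 1 — factor the characteristic polynomial to read off the algebraic multiplicities:
  χ_A(x) = (x + 4)^3

Step 2 — compute geometric multiplicities via the rank-nullity identity g(λ) = n − rank(A − λI):
  rank(A − (-4)·I) = 0, so dim ker(A − (-4)·I) = n − 0 = 3

Summary:
  λ = -4: algebraic multiplicity = 3, geometric multiplicity = 3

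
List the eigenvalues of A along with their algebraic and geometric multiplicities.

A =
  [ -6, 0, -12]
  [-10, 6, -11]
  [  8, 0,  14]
λ = 2: alg = 1, geom = 1; λ = 6: alg = 2, geom = 1

Step 1 — factor the characteristic polynomial to read off the algebraic multiplicities:
  χ_A(x) = (x - 6)^2*(x - 2)

Step 2 — compute geometric multiplicities via the rank-nullity identity g(λ) = n − rank(A − λI):
  rank(A − (2)·I) = 2, so dim ker(A − (2)·I) = n − 2 = 1
  rank(A − (6)·I) = 2, so dim ker(A − (6)·I) = n − 2 = 1

Summary:
  λ = 2: algebraic multiplicity = 1, geometric multiplicity = 1
  λ = 6: algebraic multiplicity = 2, geometric multiplicity = 1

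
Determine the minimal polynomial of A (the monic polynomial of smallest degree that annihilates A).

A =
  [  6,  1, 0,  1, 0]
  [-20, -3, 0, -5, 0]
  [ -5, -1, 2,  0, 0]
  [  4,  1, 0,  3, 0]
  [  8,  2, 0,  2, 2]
x^2 - 4*x + 4

The characteristic polynomial is χ_A(x) = (x - 2)^5, so the eigenvalues are known. The minimal polynomial is
  m_A(x) = Π_λ (x − λ)^{k_λ}
where k_λ is the size of the *largest* Jordan block for λ (equivalently, the smallest k with (A − λI)^k v = 0 for every generalised eigenvector v of λ).

  λ = 2: largest Jordan block has size 2, contributing (x − 2)^2

So m_A(x) = (x - 2)^2 = x^2 - 4*x + 4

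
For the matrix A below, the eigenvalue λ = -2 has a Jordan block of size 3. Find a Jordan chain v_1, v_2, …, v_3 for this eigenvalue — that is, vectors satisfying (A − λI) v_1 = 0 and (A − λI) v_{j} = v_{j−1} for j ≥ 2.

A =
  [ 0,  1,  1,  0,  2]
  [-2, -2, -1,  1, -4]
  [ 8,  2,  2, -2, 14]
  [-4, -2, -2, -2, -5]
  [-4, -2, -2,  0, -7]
A Jordan chain for λ = -2 of length 3:
v_1 = (2, 0, -4, 0, 0)ᵀ
v_2 = (2, -2, 8, -4, -4)ᵀ
v_3 = (1, 0, 0, 0, 0)ᵀ

Let N = A − (-2)·I. We want v_3 with N^3 v_3 = 0 but N^2 v_3 ≠ 0; then v_{j-1} := N · v_j for j = 3, …, 2.

Pick v_3 = (1, 0, 0, 0, 0)ᵀ.
Then v_2 = N · v_3 = (2, -2, 8, -4, -4)ᵀ.
Then v_1 = N · v_2 = (2, 0, -4, 0, 0)ᵀ.

Sanity check: (A − (-2)·I) v_1 = (0, 0, 0, 0, 0)ᵀ = 0. ✓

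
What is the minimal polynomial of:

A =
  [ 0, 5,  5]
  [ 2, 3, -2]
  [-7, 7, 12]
x^2 - 10*x + 25

The characteristic polynomial is χ_A(x) = (x - 5)^3, so the eigenvalues are known. The minimal polynomial is
  m_A(x) = Π_λ (x − λ)^{k_λ}
where k_λ is the size of the *largest* Jordan block for λ (equivalently, the smallest k with (A − λI)^k v = 0 for every generalised eigenvector v of λ).

  λ = 5: largest Jordan block has size 2, contributing (x − 5)^2

So m_A(x) = (x - 5)^2 = x^2 - 10*x + 25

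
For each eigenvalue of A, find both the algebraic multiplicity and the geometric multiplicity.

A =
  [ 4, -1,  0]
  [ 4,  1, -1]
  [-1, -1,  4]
λ = 3: alg = 3, geom = 1

Step 1 — factor the characteristic polynomial to read off the algebraic multiplicities:
  χ_A(x) = (x - 3)^3

Step 2 — compute geometric multiplicities via the rank-nullity identity g(λ) = n − rank(A − λI):
  rank(A − (3)·I) = 2, so dim ker(A − (3)·I) = n − 2 = 1

Summary:
  λ = 3: algebraic multiplicity = 3, geometric multiplicity = 1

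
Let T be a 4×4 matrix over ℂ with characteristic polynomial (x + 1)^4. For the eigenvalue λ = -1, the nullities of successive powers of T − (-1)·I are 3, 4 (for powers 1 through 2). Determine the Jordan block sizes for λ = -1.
Block sizes for λ = -1: [2, 1, 1]

From the dimensions of kernels of powers, the number of Jordan blocks of size at least j is d_j − d_{j−1} where d_j = dim ker(N^j) (with d_0 = 0). Computing the differences gives [3, 1].
The number of blocks of size exactly k is (#blocks of size ≥ k) − (#blocks of size ≥ k + 1), so the partition is: 2 block(s) of size 1, 1 block(s) of size 2.
In nonincreasing order the block sizes are [2, 1, 1].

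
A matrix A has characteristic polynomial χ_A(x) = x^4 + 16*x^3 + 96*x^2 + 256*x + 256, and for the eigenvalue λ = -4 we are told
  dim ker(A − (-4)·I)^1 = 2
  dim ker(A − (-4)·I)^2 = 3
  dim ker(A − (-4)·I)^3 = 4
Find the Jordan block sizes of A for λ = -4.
Block sizes for λ = -4: [3, 1]

From the dimensions of kernels of powers, the number of Jordan blocks of size at least j is d_j − d_{j−1} where d_j = dim ker(N^j) (with d_0 = 0). Computing the differences gives [2, 1, 1].
The number of blocks of size exactly k is (#blocks of size ≥ k) − (#blocks of size ≥ k + 1), so the partition is: 1 block(s) of size 1, 1 block(s) of size 3.
In nonincreasing order the block sizes are [3, 1].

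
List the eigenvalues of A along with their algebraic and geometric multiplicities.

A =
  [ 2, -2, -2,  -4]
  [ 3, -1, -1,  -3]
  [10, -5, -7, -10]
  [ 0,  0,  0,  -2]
λ = -2: alg = 4, geom = 2

Step 1 — factor the characteristic polynomial to read off the algebraic multiplicities:
  χ_A(x) = (x + 2)^4

Step 2 — compute geometric multiplicities via the rank-nullity identity g(λ) = n − rank(A − λI):
  rank(A − (-2)·I) = 2, so dim ker(A − (-2)·I) = n − 2 = 2

Summary:
  λ = -2: algebraic multiplicity = 4, geometric multiplicity = 2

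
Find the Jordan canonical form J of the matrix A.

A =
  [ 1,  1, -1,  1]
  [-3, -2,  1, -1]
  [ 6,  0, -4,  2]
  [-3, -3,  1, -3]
J_3(-2) ⊕ J_1(-2)

The characteristic polynomial is
  det(x·I − A) = x^4 + 8*x^3 + 24*x^2 + 32*x + 16 = (x + 2)^4

Eigenvalues and multiplicities (the geometric multiplicity of λ is n − rank(A − λI), which equals the number of Jordan blocks for λ):
  λ = -2: algebraic multiplicity = 4, geometric multiplicity = 2

Determining the block sizes for each eigenvalue:
  λ = -2: with am = 4 and gm = 2, the partition is not yet determined (e.g. several partitions of 4 into 2 parts exist). Let N = A − (-2)·I. Computing rank(N^1) = 2, rank(N^2) = 1, rank(N^3) = 0; the number of blocks of size ≥ j is rank(N^{j−1}) − rank(N^j), giving [2, 1, 1]. So we have 1 block(s) of size 3, 1 block(s) of size 1 → block sizes [3, 1]

Assembling the blocks gives a Jordan form
J =
  [-2,  1,  0,  0]
  [ 0, -2,  1,  0]
  [ 0,  0, -2,  0]
  [ 0,  0,  0, -2]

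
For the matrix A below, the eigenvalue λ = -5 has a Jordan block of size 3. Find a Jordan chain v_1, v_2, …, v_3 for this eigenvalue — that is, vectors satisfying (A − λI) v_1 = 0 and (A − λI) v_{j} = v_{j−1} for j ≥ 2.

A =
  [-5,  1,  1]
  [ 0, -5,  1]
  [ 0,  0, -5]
A Jordan chain for λ = -5 of length 3:
v_1 = (1, 0, 0)ᵀ
v_2 = (1, 1, 0)ᵀ
v_3 = (0, 0, 1)ᵀ

Let N = A − (-5)·I. We want v_3 with N^3 v_3 = 0 but N^2 v_3 ≠ 0; then v_{j-1} := N · v_j for j = 3, …, 2.

Pick v_3 = (0, 0, 1)ᵀ.
Then v_2 = N · v_3 = (1, 1, 0)ᵀ.
Then v_1 = N · v_2 = (1, 0, 0)ᵀ.

Sanity check: (A − (-5)·I) v_1 = (0, 0, 0)ᵀ = 0. ✓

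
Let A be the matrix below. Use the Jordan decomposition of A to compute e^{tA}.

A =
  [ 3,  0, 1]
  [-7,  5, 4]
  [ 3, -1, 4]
e^{tA} =
  [2*t^2*exp(4*t) - t*exp(4*t) + exp(4*t), -t^2*exp(4*t)/2, -t^2*exp(4*t)/2 + t*exp(4*t)]
  [6*t^2*exp(4*t) - 7*t*exp(4*t), -3*t^2*exp(4*t)/2 + t*exp(4*t) + exp(4*t), -3*t^2*exp(4*t)/2 + 4*t*exp(4*t)]
  [2*t^2*exp(4*t) + 3*t*exp(4*t), -t^2*exp(4*t)/2 - t*exp(4*t), -t^2*exp(4*t)/2 + exp(4*t)]

Strategy: write A = P · J · P⁻¹ where J is a Jordan canonical form, so e^{tA} = P · e^{tJ} · P⁻¹, and e^{tJ} can be computed block-by-block.

A has Jordan form
J =
  [4, 1, 0]
  [0, 4, 1]
  [0, 0, 4]
(up to reordering of blocks).

Per-block formulas:
  For a 3×3 Jordan block J_3(4): exp(t · J_3(4)) = e^(4t)·(I + t·N + (t^2/2)·N^2), where N is the 3×3 nilpotent shift.

After assembling e^{tJ} and conjugating by P, we get:

e^{tA} =
  [2*t^2*exp(4*t) - t*exp(4*t) + exp(4*t), -t^2*exp(4*t)/2, -t^2*exp(4*t)/2 + t*exp(4*t)]
  [6*t^2*exp(4*t) - 7*t*exp(4*t), -3*t^2*exp(4*t)/2 + t*exp(4*t) + exp(4*t), -3*t^2*exp(4*t)/2 + 4*t*exp(4*t)]
  [2*t^2*exp(4*t) + 3*t*exp(4*t), -t^2*exp(4*t)/2 - t*exp(4*t), -t^2*exp(4*t)/2 + exp(4*t)]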